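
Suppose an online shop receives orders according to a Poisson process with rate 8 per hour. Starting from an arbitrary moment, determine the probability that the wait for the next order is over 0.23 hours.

The wait for the next event is exponential with rate λ = 8 per hour.
P(T > 0.23) = e^(−λt) = e^(−8 × 0.23) = e^(−1.84) ≈ 0.1588.

0.1588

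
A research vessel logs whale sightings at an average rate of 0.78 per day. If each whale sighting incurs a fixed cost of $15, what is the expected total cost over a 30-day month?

E[N] = 0.78 × 30 = 23.4 (a 30-day month = 30 days); E[cost] = 23.4 × $15 = $351.

$351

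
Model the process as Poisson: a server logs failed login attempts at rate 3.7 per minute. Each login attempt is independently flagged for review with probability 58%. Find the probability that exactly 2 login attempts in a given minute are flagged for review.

Thinning: the login attempts that are flagged for review themselves form a Poisson process with rate 0.58 × 3.7 = 2.146 per minute.
So μ = 2.146.
P(N = 2) = e^(−2.146) · 2.146^2/2! ≈ 0.2693.

0.2693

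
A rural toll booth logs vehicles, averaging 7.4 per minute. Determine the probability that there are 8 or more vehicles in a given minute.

With mean μ = 7.4 per minute,
P(N ≥ 8) = 1 − P(N ≤ 7) = 1 − Σ_{j=0}^{7} e^(−μ) μ^j/j! ≈ 0.4607.

0.4607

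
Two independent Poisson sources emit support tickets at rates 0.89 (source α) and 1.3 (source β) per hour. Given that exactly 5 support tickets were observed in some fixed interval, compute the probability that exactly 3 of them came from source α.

Given the total, each event is independently from source α with probability p = λ_α/(λ_α+λ_β) = 0.89/2.19 ≈ 0.4064.
So K ~ Binomial(5, 0.89/2.19): P(K = 3) = C(5,3) · (0.89/2.19)^3 · (1.3/2.19)^2 ≈ 0.2365.

0.2365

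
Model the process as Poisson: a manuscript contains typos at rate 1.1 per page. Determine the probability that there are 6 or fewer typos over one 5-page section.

Over the interval, μ = 1.1 × 5 = 5.5 (a 5-page section = 5 pages).
P(N ≤ 6) = Σ_{j=0}^{6} e^(−μ) μ^j/j! ≈ 0.6860.

0.6860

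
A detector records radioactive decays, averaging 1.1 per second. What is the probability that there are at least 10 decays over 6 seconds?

Over the interval, μ = 1.1 × 6 = 6.6 (6 seconds).
P(N ≥ 10) = 1 − P(N ≤ 9) = 1 − Σ_{j=0}^{9} e^(−μ) μ^j/j! ≈ 0.1314.

0.1314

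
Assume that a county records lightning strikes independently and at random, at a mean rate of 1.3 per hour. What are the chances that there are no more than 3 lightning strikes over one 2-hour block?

0.7360

Over the interval, μ = 1.3 × 2 = 2.6 (a 2-hour block = 2 hours).
P(N ≤ 3) = Σ_{j=0}^{3} e^(−μ) μ^j/j! ≈ 0.7360.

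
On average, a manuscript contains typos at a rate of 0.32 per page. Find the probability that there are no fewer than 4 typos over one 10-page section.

0.3975

Over the interval, μ = 0.32 × 10 = 3.2 (a 10-page section = 10 pages).
P(N ≥ 4) = 1 − P(N ≤ 3) = 1 − Σ_{j=0}^{3} e^(−μ) μ^j/j! ≈ 0.3975.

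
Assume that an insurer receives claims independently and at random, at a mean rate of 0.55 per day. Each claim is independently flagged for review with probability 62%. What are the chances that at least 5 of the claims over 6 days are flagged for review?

Thinning: the claims that are flagged for review themselves form a Poisson process with rate 0.62 × 0.55 = 0.341 per day.
Over the interval, μ = 0.341 × 6 = 2.046 (6 days).
P(N ≥ 5) = 1 − P(N ≤ 4) ≈ 0.0569.

0.0569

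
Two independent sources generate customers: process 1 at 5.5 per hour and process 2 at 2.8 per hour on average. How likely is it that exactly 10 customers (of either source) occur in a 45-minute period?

0.0477

Independent Poisson processes superpose: combined rate λ = 5.5 + 2.8 = 8.3 per hour.
Over the interval, μ = 8.3 × 0.75 = 6.225 (a 45-minute period = 0.75 hours).
P(N = 10) = e^(−6.225) · 6.225^10/10! ≈ 0.0477.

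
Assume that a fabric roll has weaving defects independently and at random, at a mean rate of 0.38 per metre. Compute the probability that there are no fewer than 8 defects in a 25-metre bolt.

Over the interval, μ = 0.38 × 25 = 9.5 (a 25-metre bolt = 25 metres).
P(N ≥ 8) = 1 − P(N ≤ 7) = 1 − Σ_{j=0}^{7} e^(−μ) μ^j/j! ≈ 0.7313.

0.7313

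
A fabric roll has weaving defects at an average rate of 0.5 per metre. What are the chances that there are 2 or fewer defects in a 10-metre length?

Over the interval, μ = 0.5 × 10 = 5 (a 10-metre length = 10 metres).
P(N ≤ 2) = Σ_{j=0}^{2} e^(−μ) μ^j/j! ≈ 0.1247.

0.1247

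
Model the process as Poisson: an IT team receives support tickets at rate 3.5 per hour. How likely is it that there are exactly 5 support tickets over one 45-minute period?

Over the interval, μ = 3.5 × 0.75 = 2.625 (a 45-minute period = 0.75 hours).
P(N = 5) = e^(−μ) μ^5/5! = e^(−2.625) · 2.625^5/120 ≈ 0.0752.

0.0752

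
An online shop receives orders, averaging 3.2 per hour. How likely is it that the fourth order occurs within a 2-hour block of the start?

0.8811

Over the interval, μ = 3.2 × 2 = 6.4 (a 2-hour block = 2 hours).
The fourth arrival falls in the interval iff at least 4 events occur there: P(S_4 ≤ t) = P(N ≥ 4) = 1 − P(N ≤ 3) ≈ 0.8811.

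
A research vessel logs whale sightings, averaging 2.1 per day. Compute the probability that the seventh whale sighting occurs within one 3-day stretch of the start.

Over the interval, μ = 2.1 × 3 = 6.3 (a 3-day stretch = 3 days).
The seventh arrival falls in the interval iff at least 7 events occur there: P(S_7 ≤ t) = P(N ≥ 7) = 1 − P(N ≤ 6) ≈ 0.4418.

0.4418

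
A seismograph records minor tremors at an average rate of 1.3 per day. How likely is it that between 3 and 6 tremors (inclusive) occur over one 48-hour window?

Over the interval, μ = 1.3 × 2 = 2.6 (a 48-hour window = 2 days).
P(3 ≤ N ≤ 6) = Σ_{j=3}^{6} e^(−2.6) · 2.6^j/j! ≈ 0.4644.

0.4644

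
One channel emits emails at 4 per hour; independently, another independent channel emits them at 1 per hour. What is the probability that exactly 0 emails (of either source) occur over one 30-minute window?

Independent Poisson processes superpose: combined rate λ = 4 + 1 = 5 per hour.
Over the interval, μ = 5 × 0.5 = 2.5 (a 30-minute window = 0.5 hours).
P(N = 0) = e^(−2.5) · 2.5^0/0! ≈ 0.0821.

0.0821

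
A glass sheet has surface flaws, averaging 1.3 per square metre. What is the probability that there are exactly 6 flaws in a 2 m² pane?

0.0319

Over the interval, μ = 1.3 × 2 = 2.6 (a 2 m² pane = 2 square metres).
P(N = 6) = e^(−μ) μ^6/6! = e^(−2.6) · 2.6^6/720 ≈ 0.0319.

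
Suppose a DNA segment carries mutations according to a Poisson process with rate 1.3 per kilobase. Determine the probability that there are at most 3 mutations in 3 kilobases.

0.4532

Over the interval, μ = 1.3 × 3 = 3.9 (3 kilobases).
P(N ≤ 3) = Σ_{j=0}^{3} e^(−μ) μ^j/j! ≈ 0.4532.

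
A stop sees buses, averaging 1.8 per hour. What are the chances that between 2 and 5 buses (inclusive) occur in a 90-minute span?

0.6946

Over the interval, μ = 1.8 × 1.5 = 2.7 (a 90-minute span = 1.5 hours).
P(2 ≤ N ≤ 5) = Σ_{j=2}^{5} e^(−2.7) · 2.7^j/j! ≈ 0.6946.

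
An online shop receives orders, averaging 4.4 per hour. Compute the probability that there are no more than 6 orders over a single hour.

0.8436

With mean μ = 4.4 per hour,
P(N ≤ 6) = Σ_{j=0}^{6} e^(−μ) μ^j/j! ≈ 0.8436.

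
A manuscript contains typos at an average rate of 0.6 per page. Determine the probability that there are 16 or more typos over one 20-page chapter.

Over the interval, μ = 0.6 × 20 = 12 (a 20-page chapter = 20 pages).
P(N ≥ 16) = 1 − P(N ≤ 15) = 1 − Σ_{j=0}^{15} e^(−μ) μ^j/j! ≈ 0.1556.

0.1556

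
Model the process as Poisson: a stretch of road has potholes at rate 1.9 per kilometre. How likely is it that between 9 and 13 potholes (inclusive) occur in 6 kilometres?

Over the interval, μ = 1.9 × 6 = 11.4 (6 kilometres).
P(9 ≤ N ≤ 13) = Σ_{j=9}^{13} e^(−11.4) · 11.4^j/j! ≈ 0.5446.

0.5446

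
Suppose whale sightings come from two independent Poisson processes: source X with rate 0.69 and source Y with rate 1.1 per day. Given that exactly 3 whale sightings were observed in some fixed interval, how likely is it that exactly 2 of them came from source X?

0.2739

Given the total, each event is independently from source X with probability p = λ_X/(λ_X+λ_Y) = 0.69/1.79 ≈ 0.3855.
So K ~ Binomial(3, 0.69/1.79): P(K = 2) = C(3,2) · (0.69/1.79)^2 · (1.1/1.79)^1 ≈ 0.2739.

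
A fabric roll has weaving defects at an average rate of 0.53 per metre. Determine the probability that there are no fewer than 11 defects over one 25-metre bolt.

0.7692

Over the interval, μ = 0.53 × 25 = 13.25 (a 25-metre bolt = 25 metres).
P(N ≥ 11) = 1 − P(N ≤ 10) = 1 − Σ_{j=0}^{10} e^(−μ) μ^j/j! ≈ 0.7692.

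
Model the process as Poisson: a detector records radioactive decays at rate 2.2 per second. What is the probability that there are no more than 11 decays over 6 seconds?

0.3332

Over the interval, μ = 2.2 × 6 = 13.2 (6 seconds).
P(N ≤ 11) = Σ_{j=0}^{11} e^(−μ) μ^j/j! ≈ 0.3332.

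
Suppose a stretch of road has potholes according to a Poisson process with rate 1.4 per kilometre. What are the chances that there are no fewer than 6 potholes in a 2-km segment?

Over the interval, μ = 1.4 × 2 = 2.8 (a 2-km segment = 2 kilometres).
P(N ≥ 6) = 1 − P(N ≤ 5) = 1 − Σ_{j=0}^{5} e^(−μ) μ^j/j! ≈ 0.0651.

0.0651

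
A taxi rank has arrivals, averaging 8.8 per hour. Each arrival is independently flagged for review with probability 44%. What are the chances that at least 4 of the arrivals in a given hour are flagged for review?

0.5411

Thinning: the arrivals that are flagged for review themselves form a Poisson process with rate 0.44 × 8.8 = 3.872 per hour.
So μ = 3.872.
P(N ≥ 4) = 1 − P(N ≤ 3) ≈ 0.5411.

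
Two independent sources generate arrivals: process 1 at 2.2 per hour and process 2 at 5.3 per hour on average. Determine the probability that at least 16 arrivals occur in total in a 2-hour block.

0.4319

Independent Poisson processes superpose: combined rate λ = 2.2 + 5.3 = 7.5 per hour.
Over the interval, μ = 7.5 × 2 = 15 (a 2-hour block = 2 hours).
P(N ≥ 16) = 1 − P(N ≤ 15) ≈ 0.4319.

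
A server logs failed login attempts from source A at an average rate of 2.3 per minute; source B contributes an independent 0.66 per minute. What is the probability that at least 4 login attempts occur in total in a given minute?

0.3438

Independent Poisson processes superpose: combined rate λ = 2.3 + 0.66 = 2.96 per minute.
So μ = 2.96.
P(N ≥ 4) = 1 − P(N ≤ 3) ≈ 0.3438.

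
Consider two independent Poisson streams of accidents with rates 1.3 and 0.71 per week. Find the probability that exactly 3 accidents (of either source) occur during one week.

0.1813

Independent Poisson processes superpose: combined rate λ = 1.3 + 0.71 = 2.01 per week.
So μ = 2.01.
P(N = 3) = e^(−2.01) · 2.01^3/3! ≈ 0.1813.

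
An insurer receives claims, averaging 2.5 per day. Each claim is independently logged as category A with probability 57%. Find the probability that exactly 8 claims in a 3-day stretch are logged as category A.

Thinning: the claims that are logged as category A themselves form a Poisson process with rate 0.57 × 2.5 = 1.425 per day.
Over the interval, μ = 1.425 × 3 = 4.275 (a 3-day stretch = 3 days).
P(N = 8) = e^(−4.275) · 4.275^8/8! ≈ 0.0385.

0.0385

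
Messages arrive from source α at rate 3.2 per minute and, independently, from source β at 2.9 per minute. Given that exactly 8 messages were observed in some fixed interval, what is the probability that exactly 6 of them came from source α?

Given the total, each event is independently from source α with probability p = λ_α/(λ_α+λ_β) = 3.2/6.1 ≈ 0.5246.
So K ~ Binomial(8, 3.2/6.1): P(K = 6) = C(8,6) · (3.2/6.1)^6 · (2.9/6.1)^2 ≈ 0.1319.

0.1319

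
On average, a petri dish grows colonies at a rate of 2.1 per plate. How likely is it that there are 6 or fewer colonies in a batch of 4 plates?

Over the interval, μ = 2.1 × 4 = 8.4 (a batch of 4 plates = 4 plates).
P(N ≤ 6) = Σ_{j=0}^{6} e^(−μ) μ^j/j! ≈ 0.2670.

0.2670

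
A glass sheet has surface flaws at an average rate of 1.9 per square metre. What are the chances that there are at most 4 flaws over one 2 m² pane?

0.6678

Over the interval, μ = 1.9 × 2 = 3.8 (a 2 m² pane = 2 square metres).
P(N ≤ 4) = Σ_{j=0}^{4} e^(−μ) μ^j/j! ≈ 0.6678.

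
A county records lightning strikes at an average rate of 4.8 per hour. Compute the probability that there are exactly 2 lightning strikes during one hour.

0.0948

With mean μ = 4.8 per hour,
P(N = 2) = e^(−μ) μ^2/2! = e^(−4.8) · 4.8^2/2 ≈ 0.0948.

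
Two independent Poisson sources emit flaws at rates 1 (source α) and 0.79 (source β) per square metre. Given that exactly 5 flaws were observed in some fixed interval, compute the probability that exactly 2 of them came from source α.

Given the total, each event is independently from source α with probability p = λ_α/(λ_α+λ_β) = 1/1.79 ≈ 0.5587.
So K ~ Binomial(5, 1/1.79): P(K = 2) = C(5,2) · (1/1.79)^2 · (0.79/1.79)^3 ≈ 0.2683.

0.2683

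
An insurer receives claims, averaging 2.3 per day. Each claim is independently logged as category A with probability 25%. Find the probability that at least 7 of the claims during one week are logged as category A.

Thinning: the claims that are logged as category A themselves form a Poisson process with rate 0.25 × 2.3 = 0.575 per day.
Over the interval, μ = 0.575 × 7 = 4.025 (a week = 7 days).
P(N ≥ 7) = 1 − P(N ≤ 6) ≈ 0.1133.

0.1133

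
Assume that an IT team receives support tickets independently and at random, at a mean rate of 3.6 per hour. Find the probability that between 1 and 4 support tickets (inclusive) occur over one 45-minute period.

Over the interval, μ = 3.6 × 0.75 = 2.7 (a 45-minute period = 0.75 hours).
P(1 ≤ N ≤ 4) = Σ_{j=1}^{4} e^(−2.7) · 2.7^j/j! ≈ 0.7957.

0.7957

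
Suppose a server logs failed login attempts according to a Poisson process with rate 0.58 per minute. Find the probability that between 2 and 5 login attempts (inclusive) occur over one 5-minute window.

Over the interval, μ = 0.58 × 5 = 2.9 (a 5-minute window = 5 minutes).
P(2 ≤ N ≤ 5) = Σ_{j=2}^{5} e^(−2.9) · 2.9^j/j! ≈ 0.7112.

0.7112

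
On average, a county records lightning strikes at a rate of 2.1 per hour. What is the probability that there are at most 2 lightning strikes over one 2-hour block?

Over the interval, μ = 2.1 × 2 = 4.2 (a 2-hour block = 2 hours).
P(N ≤ 2) = Σ_{j=0}^{2} e^(−μ) μ^j/j! ≈ 0.2102.

0.2102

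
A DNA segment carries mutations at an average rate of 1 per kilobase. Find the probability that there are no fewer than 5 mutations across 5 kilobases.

Over the interval, μ = 1 × 5 = 5 (5 kilobases).
P(N ≥ 5) = 1 − P(N ≤ 4) = 1 − Σ_{j=0}^{4} e^(−μ) μ^j/j! ≈ 0.5595.

0.5595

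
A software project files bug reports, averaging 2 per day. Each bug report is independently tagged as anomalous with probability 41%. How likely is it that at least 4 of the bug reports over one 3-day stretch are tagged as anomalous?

0.2339

Thinning: the bug reports that are tagged as anomalous themselves form a Poisson process with rate 0.41 × 2 = 0.82 per day.
Over the interval, μ = 0.82 × 3 = 2.46 (a 3-day stretch = 3 days).
P(N ≥ 4) = 1 − P(N ≤ 3) ≈ 0.2339.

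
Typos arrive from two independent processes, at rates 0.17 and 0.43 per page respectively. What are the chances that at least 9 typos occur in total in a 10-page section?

0.1528

Independent Poisson processes superpose: combined rate λ = 0.17 + 0.43 = 0.6 per page.
Over the interval, μ = 0.6 × 10 = 6 (a 10-page section = 10 pages).
P(N ≥ 9) = 1 − P(N ≤ 8) ≈ 0.1528.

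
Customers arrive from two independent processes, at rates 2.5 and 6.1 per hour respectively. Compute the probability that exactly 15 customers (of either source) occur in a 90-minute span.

0.0871

Independent Poisson processes superpose: combined rate λ = 2.5 + 6.1 = 8.6 per hour.
Over the interval, μ = 8.6 × 1.5 = 12.9 (a 90-minute span = 1.5 hours).
P(N = 15) = e^(−12.9) · 12.9^15/15! ≈ 0.0871.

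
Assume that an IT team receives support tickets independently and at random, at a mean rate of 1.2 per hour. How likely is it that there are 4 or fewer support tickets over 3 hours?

Over the interval, μ = 1.2 × 3 = 3.6 (3 hours).
P(N ≤ 4) = Σ_{j=0}^{4} e^(−μ) μ^j/j! ≈ 0.7064.

0.7064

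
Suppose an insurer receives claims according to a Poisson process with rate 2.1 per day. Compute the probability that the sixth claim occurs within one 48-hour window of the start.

0.2469

Over the interval, μ = 2.1 × 2 = 4.2 (a 48-hour window = 2 days).
The sixth arrival falls in the interval iff at least 6 events occur there: P(S_6 ≤ t) = P(N ≥ 6) = 1 − P(N ≤ 5) ≈ 0.2469.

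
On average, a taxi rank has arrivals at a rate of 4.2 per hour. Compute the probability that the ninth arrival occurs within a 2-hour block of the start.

0.4631

Over the interval, μ = 4.2 × 2 = 8.4 (a 2-hour block = 2 hours).
The ninth arrival falls in the interval iff at least 9 events occur there: P(S_9 ≤ t) = P(N ≥ 9) = 1 − P(N ≤ 8) ≈ 0.4631.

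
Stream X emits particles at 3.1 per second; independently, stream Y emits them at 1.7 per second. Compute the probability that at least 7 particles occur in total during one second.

Independent Poisson processes superpose: combined rate λ = 3.1 + 1.7 = 4.8 per second.
So μ = 4.8.
P(N ≥ 7) = 1 − P(N ≤ 6) ≈ 0.2092.

0.2092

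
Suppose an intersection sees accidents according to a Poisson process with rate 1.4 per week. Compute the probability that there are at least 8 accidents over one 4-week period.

Over the interval, μ = 1.4 × 4 = 5.6 (a 4-week period = 4 weeks).
P(N ≥ 8) = 1 − P(N ≤ 7) = 1 − Σ_{j=0}^{7} e^(−μ) μ^j/j! ≈ 0.2030.

0.2030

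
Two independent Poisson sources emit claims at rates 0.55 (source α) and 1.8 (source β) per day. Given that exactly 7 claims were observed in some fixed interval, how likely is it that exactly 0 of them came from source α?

0.1547

Given the total, each event is independently from source α with probability p = λ_α/(λ_α+λ_β) = 0.55/2.35 ≈ 0.2340.
So K ~ Binomial(7, 0.55/2.35): P(K = 0) = C(7,0) · (0.55/2.35)^0 · (1.8/2.35)^7 ≈ 0.1547.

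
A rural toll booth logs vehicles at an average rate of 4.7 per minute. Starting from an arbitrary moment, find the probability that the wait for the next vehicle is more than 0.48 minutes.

The wait for the next event is exponential with rate λ = 4.7 per minute.
P(T > 0.48) = e^(−λt) = e^(−4.7 × 0.48) = e^(−2.256) ≈ 0.1048.

0.1048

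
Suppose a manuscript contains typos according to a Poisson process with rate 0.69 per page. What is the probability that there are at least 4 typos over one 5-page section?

0.4525

Over the interval, μ = 0.69 × 5 = 3.45 (a 5-page section = 5 pages).
P(N ≥ 4) = 1 − P(N ≤ 3) = 1 − Σ_{j=0}^{3} e^(−μ) μ^j/j! ≈ 0.4525.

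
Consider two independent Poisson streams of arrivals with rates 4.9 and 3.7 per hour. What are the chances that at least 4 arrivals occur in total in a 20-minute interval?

Independent Poisson processes superpose: combined rate λ = 4.9 + 3.7 = 8.6 per hour.
Over the interval, μ = 8.6 × 1/3 ≈ 2.86667 (a 20-minute interval = 1/3 hours).
P(N ≥ 4) = 1 − P(N ≤ 3) ≈ 0.3229.

0.3229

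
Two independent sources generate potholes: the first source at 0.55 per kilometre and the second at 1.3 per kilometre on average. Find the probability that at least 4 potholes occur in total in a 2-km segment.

Independent Poisson processes superpose: combined rate λ = 0.55 + 1.3 = 1.85 per kilometre.
Over the interval, μ = 1.85 × 2 = 3.7 (a 2-km segment = 2 kilometres).
P(N ≥ 4) = 1 − P(N ≤ 3) ≈ 0.5058.

0.5058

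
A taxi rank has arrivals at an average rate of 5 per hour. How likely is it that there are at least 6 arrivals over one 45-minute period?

0.1771

Over the interval, μ = 5 × 0.75 = 3.75 (a 45-minute period = 0.75 hours).
P(N ≥ 6) = 1 − P(N ≤ 5) = 1 − Σ_{j=0}^{5} e^(−μ) μ^j/j! ≈ 0.1771.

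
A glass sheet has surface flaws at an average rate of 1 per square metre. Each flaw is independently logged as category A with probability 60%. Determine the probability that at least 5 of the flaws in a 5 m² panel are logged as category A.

Thinning: the flaws that are logged as category A themselves form a Poisson process with rate 0.6 × 1 = 0.6 per square metre.
Over the interval, μ = 0.6 × 5 = 3 (a 5 m² panel = 5 square metres).
P(N ≥ 5) = 1 − P(N ≤ 4) ≈ 0.1847.

0.1847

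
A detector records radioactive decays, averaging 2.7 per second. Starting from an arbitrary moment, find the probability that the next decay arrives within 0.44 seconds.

Inter-arrival times are exponential with rate λ = 2.7 per second.
P(T ≤ 0.44) = 1 − e^(−λt) = 1 − e^(−2.7 × 0.44) = 1 − e^(−1.188) ≈ 0.6952.

0.6952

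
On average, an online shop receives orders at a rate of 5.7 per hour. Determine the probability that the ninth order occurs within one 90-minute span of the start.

Over the interval, μ = 5.7 × 1.5 = 8.55 (a 90-minute span = 1.5 hours).
The ninth arrival falls in the interval iff at least 9 events occur there: P(S_9 ≤ t) = P(N ≥ 9) = 1 − P(N ≤ 8) ≈ 0.4838.

0.4838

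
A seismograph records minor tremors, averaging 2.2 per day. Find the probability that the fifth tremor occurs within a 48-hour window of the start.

0.4488

Over the interval, μ = 2.2 × 2 = 4.4 (a 48-hour window = 2 days).
The fifth arrival falls in the interval iff at least 5 events occur there: P(S_5 ≤ t) = P(N ≥ 5) = 1 − P(N ≤ 4) ≈ 0.4488.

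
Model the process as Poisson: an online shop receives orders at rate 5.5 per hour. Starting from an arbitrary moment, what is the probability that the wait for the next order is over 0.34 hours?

The wait for the next event is exponential with rate λ = 5.5 per hour.
P(T > 0.34) = e^(−λt) = e^(−5.5 × 0.34) = e^(−1.87) ≈ 0.1541.

0.1541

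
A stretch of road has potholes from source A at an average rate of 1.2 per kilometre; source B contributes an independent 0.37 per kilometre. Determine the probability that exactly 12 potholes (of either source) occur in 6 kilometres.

0.0826

Independent Poisson processes superpose: combined rate λ = 1.2 + 0.37 = 1.57 per kilometre.
Over the interval, μ = 1.57 × 6 = 9.42 (6 kilometres).
P(N = 12) = e^(−9.42) · 9.42^12/12! ≈ 0.0826.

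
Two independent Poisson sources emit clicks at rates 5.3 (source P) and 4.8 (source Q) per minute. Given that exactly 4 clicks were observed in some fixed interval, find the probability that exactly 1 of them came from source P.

0.2253

Given the total, each event is independently from source P with probability p = λ_P/(λ_P+λ_Q) = 5.3/10.1 ≈ 0.5248.
So K ~ Binomial(4, 5.3/10.1): P(K = 1) = C(4,1) · (5.3/10.1)^1 · (4.8/10.1)^3 ≈ 0.2253.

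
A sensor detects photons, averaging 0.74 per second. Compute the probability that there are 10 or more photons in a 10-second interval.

0.2123

Over the interval, μ = 0.74 × 10 = 7.4 (a 10-second interval = 10 seconds).
P(N ≥ 10) = 1 − P(N ≤ 9) = 1 − Σ_{j=0}^{9} e^(−μ) μ^j/j! ≈ 0.2123.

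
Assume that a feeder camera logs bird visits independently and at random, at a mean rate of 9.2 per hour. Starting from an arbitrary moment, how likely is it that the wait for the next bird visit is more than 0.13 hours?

The wait for the next event is exponential with rate λ = 9.2 per hour.
P(T > 0.13) = e^(−λt) = e^(−9.2 × 0.13) = e^(−1.196) ≈ 0.3024.

0.3024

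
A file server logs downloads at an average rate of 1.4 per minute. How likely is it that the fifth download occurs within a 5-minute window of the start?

Over the interval, μ = 1.4 × 5 = 7 (a 5-minute window = 5 minutes).
The fifth arrival falls in the interval iff at least 5 events occur there: P(S_5 ≤ t) = P(N ≥ 5) = 1 − P(N ≤ 4) ≈ 0.8270.

0.8270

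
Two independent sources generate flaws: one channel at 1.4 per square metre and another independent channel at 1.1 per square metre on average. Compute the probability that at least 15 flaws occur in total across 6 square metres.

0.5343

Independent Poisson processes superpose: combined rate λ = 1.4 + 1.1 = 2.5 per square metre.
Over the interval, μ = 2.5 × 6 = 15 (6 square metres).
P(N ≥ 15) = 1 − P(N ≤ 14) ≈ 0.5343.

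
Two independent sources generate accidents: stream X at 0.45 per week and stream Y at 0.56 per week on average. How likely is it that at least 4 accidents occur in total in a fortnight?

0.1465

Independent Poisson processes superpose: combined rate λ = 0.45 + 0.56 = 1.01 per week.
Over the interval, μ = 1.01 × 2 = 2.02 (a fortnight = 2 weeks).
P(N ≥ 4) = 1 − P(N ≤ 3) ≈ 0.1465.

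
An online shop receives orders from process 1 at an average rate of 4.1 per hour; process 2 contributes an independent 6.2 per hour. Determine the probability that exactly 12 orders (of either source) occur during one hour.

Independent Poisson processes superpose: combined rate λ = 4.1 + 6.2 = 10.3 per hour.
So μ = 10.3.
P(N = 12) = e^(−10.3) · 10.3^12/12! ≈ 0.1001.

0.1001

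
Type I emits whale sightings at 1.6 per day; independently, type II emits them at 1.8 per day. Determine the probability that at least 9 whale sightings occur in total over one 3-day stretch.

Independent Poisson processes superpose: combined rate λ = 1.6 + 1.8 = 3.4 per day.
Over the interval, μ = 3.4 × 3 = 10.2 (a 3-day stretch = 3 days).
P(N ≥ 9) = 1 − P(N ≤ 8) ≈ 0.6892.

0.6892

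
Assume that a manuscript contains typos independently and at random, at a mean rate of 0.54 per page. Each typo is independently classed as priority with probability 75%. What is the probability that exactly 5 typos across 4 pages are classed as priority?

0.0184

Thinning: the typos that are classed as priority themselves form a Poisson process with rate 0.75 × 0.54 = 0.405 per page.
Over the interval, μ = 0.405 × 4 = 1.62 (4 pages).
P(N = 5) = e^(−1.62) · 1.62^5/5! ≈ 0.0184.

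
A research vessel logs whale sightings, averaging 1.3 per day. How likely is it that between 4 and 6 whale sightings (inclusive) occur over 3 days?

0.4462

Over the interval, μ = 1.3 × 3 = 3.9 (3 days).
P(4 ≤ N ≤ 6) = Σ_{j=4}^{6} e^(−3.9) · 3.9^j/j! ≈ 0.4462.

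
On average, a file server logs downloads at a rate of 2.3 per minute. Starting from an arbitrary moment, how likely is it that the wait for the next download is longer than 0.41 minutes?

0.3895

The wait for the next event is exponential with rate λ = 2.3 per minute.
P(T > 0.41) = e^(−λt) = e^(−2.3 × 0.41) = e^(−0.943) ≈ 0.3895.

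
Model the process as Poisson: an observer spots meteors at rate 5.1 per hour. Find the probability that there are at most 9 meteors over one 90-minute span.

Over the interval, μ = 5.1 × 1.5 = 7.65 (a 90-minute span = 1.5 hours).
P(N ≤ 9) = Σ_{j=0}^{9} e^(−μ) μ^j/j! ≈ 0.7590.

0.7590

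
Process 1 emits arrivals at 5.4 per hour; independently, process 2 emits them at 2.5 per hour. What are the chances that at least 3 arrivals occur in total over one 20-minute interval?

Independent Poisson processes superpose: combined rate λ = 5.4 + 2.5 = 7.9 per hour.
Over the interval, μ = 7.9 × 1/3 ≈ 2.63333 (a 20-minute interval = 1/3 hours).
P(N ≥ 3) = 1 − P(N ≤ 2) ≈ 0.4899.

0.4899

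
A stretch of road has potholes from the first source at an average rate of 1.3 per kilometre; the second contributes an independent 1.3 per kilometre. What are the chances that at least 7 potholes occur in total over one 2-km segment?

0.2676

Independent Poisson processes superpose: combined rate λ = 1.3 + 1.3 = 2.6 per kilometre.
Over the interval, μ = 2.6 × 2 = 5.2 (a 2-km segment = 2 kilometres).
P(N ≥ 7) = 1 − P(N ≤ 6) ≈ 0.2676.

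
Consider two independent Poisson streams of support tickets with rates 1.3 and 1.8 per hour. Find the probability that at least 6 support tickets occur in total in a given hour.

0.0943

Independent Poisson processes superpose: combined rate λ = 1.3 + 1.8 = 3.1 per hour.
So μ = 3.1.
P(N ≥ 6) = 1 − P(N ≤ 5) ≈ 0.0943.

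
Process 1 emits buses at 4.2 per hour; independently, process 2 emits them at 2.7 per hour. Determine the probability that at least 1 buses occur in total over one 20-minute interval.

0.8997

Independent Poisson processes superpose: combined rate λ = 4.2 + 2.7 = 6.9 per hour.
Over the interval, μ = 6.9 × 1/3 = 2.3 (a 20-minute interval = 1/3 hours).
P(N ≥ 1) = 1 − P(N ≤ 0) ≈ 0.8997.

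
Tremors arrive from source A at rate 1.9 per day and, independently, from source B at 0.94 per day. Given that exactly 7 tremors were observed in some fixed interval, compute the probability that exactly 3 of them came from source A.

Given the total, each event is independently from source A with probability p = λ_A/(λ_A+λ_B) = 1.9/2.84 ≈ 0.6690.
So K ~ Binomial(7, 1.9/2.84): P(K = 3) = C(7,3) · (1.9/2.84)^3 · (0.94/2.84)^4 ≈ 0.1258.

0.1258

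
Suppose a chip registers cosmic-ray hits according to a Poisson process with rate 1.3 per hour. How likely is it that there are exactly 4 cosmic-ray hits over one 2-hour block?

Over the interval, μ = 1.3 × 2 = 2.6 (a 2-hour block = 2 hours).
P(N = 4) = e^(−μ) μ^4/4! = e^(−2.6) · 2.6^4/24 ≈ 0.1414.

0.1414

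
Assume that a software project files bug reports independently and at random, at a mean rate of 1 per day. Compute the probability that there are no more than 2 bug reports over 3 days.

Over the interval, μ = 1 × 3 = 3 (3 days).
P(N ≤ 2) = Σ_{j=0}^{2} e^(−μ) μ^j/j! ≈ 0.4232.

0.4232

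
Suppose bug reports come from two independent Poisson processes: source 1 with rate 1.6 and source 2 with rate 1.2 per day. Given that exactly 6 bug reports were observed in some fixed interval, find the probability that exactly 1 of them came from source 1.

0.0496

Given the total, each event is independently from source 1 with probability p = λ_1/(λ_1+λ_2) = 1.6/2.8 ≈ 0.5714.
So K ~ Binomial(6, 1.6/2.8): P(K = 1) = C(6,1) · (1.6/2.8)^1 · (1.2/2.8)^5 ≈ 0.0496.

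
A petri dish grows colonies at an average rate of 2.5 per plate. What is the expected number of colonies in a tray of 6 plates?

15

E[N] = λt = 2.5 × 6 = 15 (a tray of 6 plates = 6 plates).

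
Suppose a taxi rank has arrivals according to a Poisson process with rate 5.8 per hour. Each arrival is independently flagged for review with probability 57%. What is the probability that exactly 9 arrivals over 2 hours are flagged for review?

0.0895

Thinning: the arrivals that are flagged for review themselves form a Poisson process with rate 0.57 × 5.8 = 3.306 per hour.
Over the interval, μ = 3.306 × 2 = 6.612 (2 hours).
P(N = 9) = e^(−6.612) · 6.612^9/9! ≈ 0.0895.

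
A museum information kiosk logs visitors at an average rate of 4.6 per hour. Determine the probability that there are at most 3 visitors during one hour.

With mean μ = 4.6 per hour,
P(N ≤ 3) = Σ_{j=0}^{3} e^(−μ) μ^j/j! ≈ 0.3257.

0.3257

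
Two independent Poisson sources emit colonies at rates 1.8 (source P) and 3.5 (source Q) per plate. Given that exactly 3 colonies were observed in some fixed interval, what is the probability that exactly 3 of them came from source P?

Given the total, each event is independently from source P with probability p = λ_P/(λ_P+λ_Q) = 1.8/5.3 ≈ 0.3396.
So K ~ Binomial(3, 1.8/5.3): P(K = 3) = C(3,3) · (1.8/5.3)^3 · (3.5/5.3)^0 ≈ 0.0392.

0.0392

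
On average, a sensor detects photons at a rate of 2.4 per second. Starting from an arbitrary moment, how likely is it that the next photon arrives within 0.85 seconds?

Inter-arrival times are exponential with rate λ = 2.4 per second.
P(T ≤ 0.85) = 1 − e^(−λt) = 1 − e^(−2.4 × 0.85) = 1 − e^(−2.04) ≈ 0.8700.

0.8700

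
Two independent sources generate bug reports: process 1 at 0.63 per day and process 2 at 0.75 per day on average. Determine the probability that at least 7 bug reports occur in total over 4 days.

Independent Poisson processes superpose: combined rate λ = 0.63 + 0.75 = 1.38 per day.
Over the interval, μ = 1.38 × 4 = 5.52 (4 days).
P(N ≥ 7) = 1 − P(N ≤ 6) ≈ 0.3171.

0.3171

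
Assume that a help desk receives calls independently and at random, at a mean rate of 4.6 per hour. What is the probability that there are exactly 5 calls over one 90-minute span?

Over the interval, μ = 4.6 × 1.5 = 6.9 (a 90-minute span = 1.5 hours).
P(N = 5) = e^(−μ) μ^5/5! = e^(−6.9) · 6.9^5/120 ≈ 0.1314.

0.1314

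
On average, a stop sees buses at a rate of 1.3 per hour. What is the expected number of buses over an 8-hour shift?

10.4

E[N] = λt = 1.3 × 8 = 10.4 (an 8-hour shift = 8 hours).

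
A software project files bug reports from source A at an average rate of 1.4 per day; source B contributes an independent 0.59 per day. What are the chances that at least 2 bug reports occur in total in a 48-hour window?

Independent Poisson processes superpose: combined rate λ = 1.4 + 0.59 = 1.99 per day.
Over the interval, μ = 1.99 × 2 = 3.98 (a 48-hour window = 2 days).
P(N ≥ 2) = 1 − P(N ≤ 1) ≈ 0.9069.

0.9069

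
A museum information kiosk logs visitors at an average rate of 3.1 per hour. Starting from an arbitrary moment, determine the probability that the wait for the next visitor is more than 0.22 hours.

The wait for the next event is exponential with rate λ = 3.1 per hour.
P(T > 0.22) = e^(−λt) = e^(−3.1 × 0.22) = e^(−0.682) ≈ 0.5056.

0.5056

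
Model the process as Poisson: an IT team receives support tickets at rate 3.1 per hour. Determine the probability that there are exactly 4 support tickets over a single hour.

With mean μ = 3.1 per hour,
P(N = 4) = e^(−μ) μ^4/4! = e^(−3.1) · 3.1^4/24 ≈ 0.1733.

0.1733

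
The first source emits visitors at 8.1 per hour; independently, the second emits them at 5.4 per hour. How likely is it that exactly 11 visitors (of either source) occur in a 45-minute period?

0.1151

Independent Poisson processes superpose: combined rate λ = 8.1 + 5.4 = 13.5 per hour.
Over the interval, μ = 13.5 × 0.75 = 10.125 (a 45-minute period = 0.75 hours).
P(N = 11) = e^(−10.125) · 10.125^11/11! ≈ 0.1151.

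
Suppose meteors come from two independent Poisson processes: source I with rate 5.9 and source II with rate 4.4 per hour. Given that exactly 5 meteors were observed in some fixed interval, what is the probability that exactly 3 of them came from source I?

0.3430

Given the total, each event is independently from source I with probability p = λ_I/(λ_I+λ_II) = 5.9/10.3 ≈ 0.5728.
So K ~ Binomial(5, 5.9/10.3): P(K = 3) = C(5,3) · (5.9/10.3)^3 · (4.4/10.3)^2 ≈ 0.3430.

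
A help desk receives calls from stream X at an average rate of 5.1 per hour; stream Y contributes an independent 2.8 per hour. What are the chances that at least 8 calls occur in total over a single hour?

0.5330

Independent Poisson processes superpose: combined rate λ = 5.1 + 2.8 = 7.9 per hour.
So μ = 7.9.
P(N ≥ 8) = 1 − P(N ≤ 7) ≈ 0.5330.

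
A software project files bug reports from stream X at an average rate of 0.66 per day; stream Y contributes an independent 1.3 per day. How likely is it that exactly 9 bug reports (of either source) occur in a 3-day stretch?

0.0647

Independent Poisson processes superpose: combined rate λ = 0.66 + 1.3 = 1.96 per day.
Over the interval, μ = 1.96 × 3 = 5.88 (a 3-day stretch = 3 days).
P(N = 9) = e^(−5.88) · 5.88^9/9! ≈ 0.0647.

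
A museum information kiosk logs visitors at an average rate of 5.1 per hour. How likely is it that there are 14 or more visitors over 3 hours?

Over the interval, μ = 5.1 × 3 = 15.3 (3 hours).
P(N ≥ 14) = 1 − P(N ≤ 13) = 1 − Σ_{j=0}^{13} e^(−μ) μ^j/j! ≈ 0.6649.

0.6649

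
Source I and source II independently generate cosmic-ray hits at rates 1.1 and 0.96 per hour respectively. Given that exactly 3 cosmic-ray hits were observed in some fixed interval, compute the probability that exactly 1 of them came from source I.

0.3479

Given the total, each event is independently from source I with probability p = λ_I/(λ_I+λ_II) = 1.1/2.06 ≈ 0.5340.
So K ~ Binomial(3, 1.1/2.06): P(K = 1) = C(3,1) · (1.1/2.06)^1 · (0.96/2.06)^2 ≈ 0.3479.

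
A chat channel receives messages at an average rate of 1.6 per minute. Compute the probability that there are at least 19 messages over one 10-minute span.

0.2577

Over the interval, μ = 1.6 × 10 = 16 (a 10-minute span = 10 minutes).
P(N ≥ 19) = 1 − P(N ≤ 18) = 1 − Σ_{j=0}^{18} e^(−μ) μ^j/j! ≈ 0.2577.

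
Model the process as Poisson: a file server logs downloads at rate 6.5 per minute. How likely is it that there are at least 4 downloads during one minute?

With mean μ = 6.5 per minute,
P(N ≥ 4) = 1 − P(N ≤ 3) = 1 − Σ_{j=0}^{3} e^(−μ) μ^j/j! ≈ 0.8882.

0.8882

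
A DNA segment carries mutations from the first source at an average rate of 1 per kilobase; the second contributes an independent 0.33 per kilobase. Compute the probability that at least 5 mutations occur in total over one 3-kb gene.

Independent Poisson processes superpose: combined rate λ = 1 + 0.33 = 1.33 per kilobase.
Over the interval, μ = 1.33 × 3 = 3.99 (a 3-kb gene = 3 kilobases).
P(N ≥ 5) = 1 − P(N ≤ 4) ≈ 0.3692.

0.3692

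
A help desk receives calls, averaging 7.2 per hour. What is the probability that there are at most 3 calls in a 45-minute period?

Over the interval, μ = 7.2 × 0.75 = 5.4 (a 45-minute period = 0.75 hours).
P(N ≤ 3) = Σ_{j=0}^{3} e^(−μ) μ^j/j! ≈ 0.2133.

0.2133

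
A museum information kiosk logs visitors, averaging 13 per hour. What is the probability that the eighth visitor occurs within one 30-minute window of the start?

Over the interval, μ = 13 × 0.5 = 6.5 (a 30-minute window = 0.5 hours).
The eighth arrival falls in the interval iff at least 8 events occur there: P(S_8 ≤ t) = P(N ≥ 8) = 1 − P(N ≤ 7) ≈ 0.3272.

0.3272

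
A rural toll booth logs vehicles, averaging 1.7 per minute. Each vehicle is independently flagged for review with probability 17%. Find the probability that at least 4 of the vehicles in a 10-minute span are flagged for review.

0.3281

Thinning: the vehicles that are flagged for review themselves form a Poisson process with rate 0.17 × 1.7 = 0.289 per minute.
Over the interval, μ = 0.289 × 10 = 2.89 (a 10-minute span = 10 minutes).
P(N ≥ 4) = 1 − P(N ≤ 3) ≈ 0.3281.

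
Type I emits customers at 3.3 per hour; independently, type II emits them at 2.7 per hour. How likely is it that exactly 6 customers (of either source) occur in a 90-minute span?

0.0911

Independent Poisson processes superpose: combined rate λ = 3.3 + 2.7 = 6 per hour.
Over the interval, μ = 6 × 1.5 = 9 (a 90-minute span = 1.5 hours).
P(N = 6) = e^(−9) · 9^6/6! ≈ 0.0911.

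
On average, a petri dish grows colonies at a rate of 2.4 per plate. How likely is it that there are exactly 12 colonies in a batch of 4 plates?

0.0866

Over the interval, μ = 2.4 × 4 = 9.6 (a batch of 4 plates = 4 plates).
P(N = 12) = e^(−μ) μ^12/12! = e^(−9.6) · 9.6^12/479001600 ≈ 0.0866.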